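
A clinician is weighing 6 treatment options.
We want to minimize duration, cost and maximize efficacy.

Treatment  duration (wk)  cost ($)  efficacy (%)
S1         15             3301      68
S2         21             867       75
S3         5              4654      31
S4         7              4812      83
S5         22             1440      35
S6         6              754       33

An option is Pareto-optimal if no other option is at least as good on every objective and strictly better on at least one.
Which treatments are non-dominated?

S1: not dominated.
S2: not dominated.
S3: not dominated (best duration).
S4: not dominated (best efficacy).
S5: dominated by S2 (duration 21≤22, cost 867≤1440, efficacy 75≥35).
S6: not dominated (best cost).

S1, S2, S3, S4, S6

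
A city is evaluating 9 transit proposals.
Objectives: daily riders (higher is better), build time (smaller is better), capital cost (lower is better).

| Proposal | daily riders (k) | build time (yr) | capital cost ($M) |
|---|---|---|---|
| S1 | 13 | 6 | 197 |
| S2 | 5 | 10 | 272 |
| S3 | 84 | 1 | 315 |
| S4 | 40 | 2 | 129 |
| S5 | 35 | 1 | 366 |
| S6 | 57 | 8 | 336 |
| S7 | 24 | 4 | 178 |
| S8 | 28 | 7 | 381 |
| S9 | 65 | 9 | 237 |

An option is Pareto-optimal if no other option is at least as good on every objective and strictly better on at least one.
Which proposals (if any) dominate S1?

S4: daily riders 40≥13, build time 2≤6, capital cost 129≤197 — dominates S1.
S7: daily riders 24≥13, build time 4≤6, capital cost 178≤197 — dominates S1.
Others (S2, S3, S5, S6, S8, S9) are each worse than S1 on at least one objective.

S4, S7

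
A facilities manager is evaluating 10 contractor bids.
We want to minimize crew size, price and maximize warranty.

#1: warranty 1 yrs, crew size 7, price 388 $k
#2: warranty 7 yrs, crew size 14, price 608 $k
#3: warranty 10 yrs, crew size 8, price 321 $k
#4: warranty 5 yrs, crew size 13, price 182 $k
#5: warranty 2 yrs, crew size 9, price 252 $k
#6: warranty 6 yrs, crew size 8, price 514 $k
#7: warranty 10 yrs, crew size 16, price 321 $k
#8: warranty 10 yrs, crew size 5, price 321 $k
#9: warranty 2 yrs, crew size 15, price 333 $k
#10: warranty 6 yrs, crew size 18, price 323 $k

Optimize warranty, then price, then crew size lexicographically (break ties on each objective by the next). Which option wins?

First maximize warranty: best is 10, kept {#3, #7, #8}.
Then minimize price: best is 321, kept {#3, #7, #8}.
Then minimize crew size: best is 5, kept {#8}.

#8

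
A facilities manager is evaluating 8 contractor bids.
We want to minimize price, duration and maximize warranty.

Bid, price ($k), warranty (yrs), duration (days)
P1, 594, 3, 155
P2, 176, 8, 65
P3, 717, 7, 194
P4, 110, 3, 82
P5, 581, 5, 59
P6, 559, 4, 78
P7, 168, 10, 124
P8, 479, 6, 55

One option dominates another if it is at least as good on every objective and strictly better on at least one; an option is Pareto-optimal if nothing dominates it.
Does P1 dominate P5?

No

P1 vs P5: P1 is worse on price (594 vs 581), so it does not dominate P5.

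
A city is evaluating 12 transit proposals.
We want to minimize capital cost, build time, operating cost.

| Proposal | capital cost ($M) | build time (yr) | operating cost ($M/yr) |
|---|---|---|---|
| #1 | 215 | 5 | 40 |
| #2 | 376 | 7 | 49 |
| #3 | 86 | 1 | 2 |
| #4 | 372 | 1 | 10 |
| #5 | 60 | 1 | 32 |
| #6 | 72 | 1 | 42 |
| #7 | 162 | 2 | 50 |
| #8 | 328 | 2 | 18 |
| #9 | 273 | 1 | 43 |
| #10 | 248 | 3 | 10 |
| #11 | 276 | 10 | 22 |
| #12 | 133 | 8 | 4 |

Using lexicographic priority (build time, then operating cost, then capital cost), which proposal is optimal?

First minimize build time: best is 1, kept {#3, #4, #5, #6, #9}.
Then minimize operating cost: best is 2, kept {#3}.

#3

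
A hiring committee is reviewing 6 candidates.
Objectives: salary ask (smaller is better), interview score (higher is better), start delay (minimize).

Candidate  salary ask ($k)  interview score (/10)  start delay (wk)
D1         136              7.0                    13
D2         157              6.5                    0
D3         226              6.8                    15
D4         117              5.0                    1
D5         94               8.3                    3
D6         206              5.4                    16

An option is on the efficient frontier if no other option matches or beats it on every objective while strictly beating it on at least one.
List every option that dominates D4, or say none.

none

D1: worse on salary ask (136 vs 117).
D2: worse on salary ask (157 vs 117).
D3: worse on salary ask (226 vs 117).
D5: worse on start delay (3 vs 1).
D6: worse on salary ask (206 vs 117).
No option dominates D4.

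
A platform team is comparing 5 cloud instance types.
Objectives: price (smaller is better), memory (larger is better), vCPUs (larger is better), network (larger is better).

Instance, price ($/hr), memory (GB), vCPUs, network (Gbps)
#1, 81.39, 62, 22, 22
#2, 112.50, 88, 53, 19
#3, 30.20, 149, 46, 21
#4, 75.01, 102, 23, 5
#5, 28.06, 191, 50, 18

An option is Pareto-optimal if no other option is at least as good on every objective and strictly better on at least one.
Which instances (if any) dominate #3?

#1: worse on price (81.39 vs 30.20).
#2: worse on price (112.50 vs 30.20).
#4: worse on price (75.01 vs 30.20).
#5: worse on network (18 vs 21).
No option dominates #3.

none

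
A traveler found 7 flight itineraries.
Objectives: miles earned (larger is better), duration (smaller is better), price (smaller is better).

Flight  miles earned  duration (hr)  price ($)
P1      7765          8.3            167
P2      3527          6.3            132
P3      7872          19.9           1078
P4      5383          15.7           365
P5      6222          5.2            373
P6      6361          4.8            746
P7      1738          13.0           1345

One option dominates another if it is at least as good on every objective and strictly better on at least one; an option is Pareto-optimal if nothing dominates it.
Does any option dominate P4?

Yes

P1 vs P4: miles earned 7765≥5383, duration 8.3≤15.7, price 167≤365 — P1 is at least as good on every objective and strictly better on at least one, so P1 dominates P4.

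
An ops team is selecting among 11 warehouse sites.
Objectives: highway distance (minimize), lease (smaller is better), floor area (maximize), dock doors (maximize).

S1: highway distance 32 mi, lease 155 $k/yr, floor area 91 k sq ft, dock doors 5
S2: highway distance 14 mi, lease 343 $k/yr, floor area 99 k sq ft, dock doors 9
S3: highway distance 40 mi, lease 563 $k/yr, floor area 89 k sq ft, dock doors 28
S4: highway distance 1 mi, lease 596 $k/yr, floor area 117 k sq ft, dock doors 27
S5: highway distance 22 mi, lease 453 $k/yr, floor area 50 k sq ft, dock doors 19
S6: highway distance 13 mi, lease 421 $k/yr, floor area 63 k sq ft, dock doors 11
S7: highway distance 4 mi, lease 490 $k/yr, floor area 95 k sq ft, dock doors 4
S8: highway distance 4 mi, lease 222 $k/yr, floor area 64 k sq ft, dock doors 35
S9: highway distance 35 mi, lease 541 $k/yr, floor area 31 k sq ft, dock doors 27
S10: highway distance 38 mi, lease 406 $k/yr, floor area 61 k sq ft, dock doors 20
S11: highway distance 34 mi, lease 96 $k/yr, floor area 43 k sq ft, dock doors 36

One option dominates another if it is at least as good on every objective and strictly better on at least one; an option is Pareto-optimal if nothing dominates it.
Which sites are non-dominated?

S1, S2, S3, S4, S7, S8, S11

S1: not dominated.
S2: not dominated.
S3: not dominated.
S4: not dominated (best highway distance).
S5: dominated by S8 (highway distance 4≤22, lease 222≤453, floor area 64≥50, dock doors 35≥19).
S6: dominated by S8 (highway distance 4≤13, lease 222≤421, floor area 64≥63, dock doors 35≥11).
S7: not dominated.
S8: not dominated.
S9: dominated by S8 (highway distance 4≤35, lease 222≤541, floor area 64≥31, dock doors 35≥27).
S10: dominated by S8 (highway distance 4≤38, lease 222≤406, floor area 64≥61, dock doors 35≥20).
S11: not dominated (best lease).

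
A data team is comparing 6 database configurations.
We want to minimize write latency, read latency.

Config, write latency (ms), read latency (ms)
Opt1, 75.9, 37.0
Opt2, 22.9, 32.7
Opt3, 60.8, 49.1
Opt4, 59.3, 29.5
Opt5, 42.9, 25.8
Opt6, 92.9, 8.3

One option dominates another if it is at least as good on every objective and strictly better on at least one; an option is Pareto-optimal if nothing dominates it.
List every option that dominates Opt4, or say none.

Opt5: write latency 42.9≤59.3, read latency 25.8≤29.5 — dominates Opt4.
Others (Opt1, Opt2, Opt3, Opt6) are each worse than Opt4 on at least one objective.

Opt5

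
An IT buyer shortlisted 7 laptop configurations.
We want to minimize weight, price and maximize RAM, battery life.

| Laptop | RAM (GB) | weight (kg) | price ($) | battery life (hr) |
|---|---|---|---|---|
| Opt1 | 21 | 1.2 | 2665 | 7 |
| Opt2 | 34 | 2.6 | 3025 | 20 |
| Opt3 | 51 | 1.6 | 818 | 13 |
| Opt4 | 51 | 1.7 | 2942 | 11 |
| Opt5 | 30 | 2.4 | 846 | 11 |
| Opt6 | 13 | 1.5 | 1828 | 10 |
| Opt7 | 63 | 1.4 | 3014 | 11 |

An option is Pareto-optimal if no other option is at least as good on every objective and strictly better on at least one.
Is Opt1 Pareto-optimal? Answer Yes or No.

Yes

Opt2: worse on weight (2.6 vs 1.2).
Opt3: worse on weight (1.6 vs 1.2).
Opt4: worse on weight (1.7 vs 1.2).
Opt5: worse on weight (2.4 vs 1.2).
Opt6: worse on RAM (13 vs 21).
Opt7: worse on weight (1.4 vs 1.2).
No option is at least as good as Opt1 on every objective and strictly better on one.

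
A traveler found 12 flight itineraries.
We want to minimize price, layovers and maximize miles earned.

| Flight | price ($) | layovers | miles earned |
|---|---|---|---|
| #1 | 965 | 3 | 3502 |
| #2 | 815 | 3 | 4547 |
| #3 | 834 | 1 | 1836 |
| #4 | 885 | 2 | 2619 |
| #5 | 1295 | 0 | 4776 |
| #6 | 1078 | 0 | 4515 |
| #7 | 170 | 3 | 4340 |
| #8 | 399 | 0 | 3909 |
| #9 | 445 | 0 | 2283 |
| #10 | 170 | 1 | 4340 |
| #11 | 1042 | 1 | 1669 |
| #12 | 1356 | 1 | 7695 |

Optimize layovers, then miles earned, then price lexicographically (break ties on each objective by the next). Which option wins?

First minimize layovers: best is 0, kept {#5, #6, #8, #9}.
Then maximize miles earned: best is 4776, kept {#5}.

#5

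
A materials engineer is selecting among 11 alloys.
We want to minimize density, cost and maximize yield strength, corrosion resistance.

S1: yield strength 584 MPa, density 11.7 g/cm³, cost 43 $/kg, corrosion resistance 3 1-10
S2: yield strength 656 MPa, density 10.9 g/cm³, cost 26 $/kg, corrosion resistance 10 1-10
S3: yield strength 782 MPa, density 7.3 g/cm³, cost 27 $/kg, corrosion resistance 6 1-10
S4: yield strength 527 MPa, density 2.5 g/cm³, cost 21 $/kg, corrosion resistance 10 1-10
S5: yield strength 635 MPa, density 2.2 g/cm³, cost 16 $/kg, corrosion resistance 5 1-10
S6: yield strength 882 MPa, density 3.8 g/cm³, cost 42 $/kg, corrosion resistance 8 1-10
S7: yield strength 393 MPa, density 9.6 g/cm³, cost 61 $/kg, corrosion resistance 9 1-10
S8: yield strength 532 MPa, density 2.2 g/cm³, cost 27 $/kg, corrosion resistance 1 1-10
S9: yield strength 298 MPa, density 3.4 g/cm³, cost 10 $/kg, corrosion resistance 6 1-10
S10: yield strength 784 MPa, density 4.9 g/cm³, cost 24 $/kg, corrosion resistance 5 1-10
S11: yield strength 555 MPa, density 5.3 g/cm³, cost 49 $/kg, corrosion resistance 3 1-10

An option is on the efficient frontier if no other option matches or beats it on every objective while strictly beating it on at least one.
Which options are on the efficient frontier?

S2, S3, S4, S5, S6, S9, S10

S1: dominated by S2 (yield strength 656≥584, density 10.9≤11.7, cost 26≤43, corrosion resistance 10≥3).
S2: not dominated.
S3: not dominated.
S4: not dominated.
S5: not dominated.
S6: not dominated (best yield strength).
S7: dominated by S4 (yield strength 527≥393, density 2.5≤9.6, cost 21≤61, corrosion resistance 10≥9).
S8: dominated by S5 (yield strength 635≥532, density 2.2≤2.2, cost 16≤27, corrosion resistance 5≥1).
S9: not dominated (best cost).
S10: not dominated.
S11: dominated by S5 (yield strength 635≥555, density 2.2≤5.3, cost 16≤49, corrosion resistance 5≥3).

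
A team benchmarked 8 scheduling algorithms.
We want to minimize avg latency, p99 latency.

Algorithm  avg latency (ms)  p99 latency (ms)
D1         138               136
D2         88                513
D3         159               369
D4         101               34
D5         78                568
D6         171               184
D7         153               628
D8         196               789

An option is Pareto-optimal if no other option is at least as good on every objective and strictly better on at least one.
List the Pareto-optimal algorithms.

D2, D4, D5

D1: dominated by D4 (avg latency 101≤138, p99 latency 34≤136).
D2: not dominated.
D3: dominated by D1 (avg latency 138≤159, p99 latency 136≤369).
D4: not dominated (best p99 latency).
D5: not dominated (best avg latency).
D6: dominated by D1 (avg latency 138≤171, p99 latency 136≤184).
D7: dominated by D1 (avg latency 138≤153, p99 latency 136≤628).
D8: dominated by D1 (avg latency 138≤196, p99 latency 136≤789).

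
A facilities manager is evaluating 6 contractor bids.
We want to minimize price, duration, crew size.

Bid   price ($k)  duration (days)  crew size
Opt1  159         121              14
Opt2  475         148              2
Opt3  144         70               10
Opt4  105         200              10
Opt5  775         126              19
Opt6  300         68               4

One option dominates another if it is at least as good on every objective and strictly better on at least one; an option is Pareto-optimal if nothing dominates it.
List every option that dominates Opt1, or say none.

Opt3: price 144≤159, duration 70≤121, crew size 10≤14 — dominates Opt1.
Others (Opt2, Opt4, Opt5, Opt6) are each worse than Opt1 on at least one objective.

Opt3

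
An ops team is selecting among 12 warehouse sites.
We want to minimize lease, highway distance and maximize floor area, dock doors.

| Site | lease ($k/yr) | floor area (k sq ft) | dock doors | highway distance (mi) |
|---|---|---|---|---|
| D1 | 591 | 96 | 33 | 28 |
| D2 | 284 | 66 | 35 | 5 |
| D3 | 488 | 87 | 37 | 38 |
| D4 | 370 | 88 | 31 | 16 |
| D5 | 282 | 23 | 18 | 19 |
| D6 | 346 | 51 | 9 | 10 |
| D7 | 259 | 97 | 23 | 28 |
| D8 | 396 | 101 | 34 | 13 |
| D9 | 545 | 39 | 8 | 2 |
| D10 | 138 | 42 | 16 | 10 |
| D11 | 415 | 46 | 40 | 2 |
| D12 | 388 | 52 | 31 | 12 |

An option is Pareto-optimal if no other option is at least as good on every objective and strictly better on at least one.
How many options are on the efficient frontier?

D1: dominated by D8 (lease 396≤591, floor area 101≥96, dock doors 34≥33, highway distance 13≤28).
D2: not dominated.
D3: not dominated.
D4: not dominated.
D5: not dominated.
D6: dominated by D2 (lease 284≤346, floor area 66≥51, dock doors 35≥9, highway distance 5≤10).
D7: not dominated.
D8: not dominated (best floor area).
D9: dominated by D11 (lease 415≤545, floor area 46≥39, dock doors 40≥8, highway distance 2≤2).
D10: not dominated (best lease).
D11: not dominated (best dock doors).
D12: dominated by D2 (lease 284≤388, floor area 66≥52, dock doors 35≥31, highway distance 5≤12).
Pareto-optimal: D2, D3, D4, D5, D7, D8, D10, D11 → 8.

8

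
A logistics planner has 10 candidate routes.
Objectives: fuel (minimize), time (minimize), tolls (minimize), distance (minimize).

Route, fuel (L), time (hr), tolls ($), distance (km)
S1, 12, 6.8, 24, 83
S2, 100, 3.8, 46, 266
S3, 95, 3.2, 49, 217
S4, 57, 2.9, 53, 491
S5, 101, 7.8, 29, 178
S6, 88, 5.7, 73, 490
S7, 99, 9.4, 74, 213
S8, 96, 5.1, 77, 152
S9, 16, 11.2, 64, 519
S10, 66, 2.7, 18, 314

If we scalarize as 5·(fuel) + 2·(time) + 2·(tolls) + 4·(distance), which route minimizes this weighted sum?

S1: 5·12 + 2·6.8 + 2·24 + 4·83 = 453.6
S2: 5·100 + 2·3.8 + 2·46 + 4·266 = 1663.6
S3: 5·95 + 2·3.2 + 2·49 + 4·217 = 1447.4
S4: 5·57 + 2·2.9 + 2·53 + 4·491 = 2360.8
S5: 5·101 + 2·7.8 + 2·29 + 4·178 = 1290.6
S6: 5·88 + 2·5.7 + 2·73 + 4·490 = 2557.4
S7: 5·99 + 2·9.4 + 2·74 + 4·213 = 1513.8
S8: 5·96 + 2·5.1 + 2·77 + 4·152 = 1252.2
S9: 5·16 + 2·11.2 + 2·64 + 4·519 = 2306.4
S10: 5·66 + 2·2.7 + 2·18 + 4·314 = 1627.4
Lowest: S1 at 453.6.

S1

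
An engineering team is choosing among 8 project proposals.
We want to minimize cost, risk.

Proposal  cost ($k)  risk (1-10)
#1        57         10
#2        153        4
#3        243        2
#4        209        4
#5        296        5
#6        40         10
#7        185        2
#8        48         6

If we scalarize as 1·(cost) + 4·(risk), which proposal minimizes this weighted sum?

#1: 1·57 + 4·10 = 97
#2: 1·153 + 4·4 = 169
#3: 1·243 + 4·2 = 251
#4: 1·209 + 4·4 = 225
#5: 1·296 + 4·5 = 316
#6: 1·40 + 4·10 = 80
#7: 1·185 + 4·2 = 193
#8: 1·48 + 4·6 = 72
Lowest: #8 at 72.

#8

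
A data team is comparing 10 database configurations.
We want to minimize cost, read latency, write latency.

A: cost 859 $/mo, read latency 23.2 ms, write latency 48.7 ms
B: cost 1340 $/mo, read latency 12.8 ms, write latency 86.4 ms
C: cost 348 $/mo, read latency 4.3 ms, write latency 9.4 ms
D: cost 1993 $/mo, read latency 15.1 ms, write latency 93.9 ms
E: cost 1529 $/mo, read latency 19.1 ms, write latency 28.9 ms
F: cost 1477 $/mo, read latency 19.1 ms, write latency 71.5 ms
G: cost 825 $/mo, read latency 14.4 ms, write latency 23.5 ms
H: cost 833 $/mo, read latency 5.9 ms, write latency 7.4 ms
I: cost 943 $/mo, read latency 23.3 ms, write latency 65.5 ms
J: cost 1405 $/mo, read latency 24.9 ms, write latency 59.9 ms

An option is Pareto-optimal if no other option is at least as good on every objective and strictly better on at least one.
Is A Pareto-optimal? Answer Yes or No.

No

C vs A: cost 348≤859, read latency 4.3≤23.2, write latency 9.4≤48.7 — C is at least as good on every objective and strictly better on at least one, so C dominates A.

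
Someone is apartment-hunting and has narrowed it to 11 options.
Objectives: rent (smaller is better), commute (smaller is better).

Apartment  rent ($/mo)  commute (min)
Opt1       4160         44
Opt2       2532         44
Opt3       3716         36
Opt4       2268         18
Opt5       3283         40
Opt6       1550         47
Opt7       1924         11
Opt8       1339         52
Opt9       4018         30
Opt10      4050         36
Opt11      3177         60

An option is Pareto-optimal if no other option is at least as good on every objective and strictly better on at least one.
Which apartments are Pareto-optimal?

Opt6, Opt7, Opt8

Opt1: dominated by Opt2 (rent 2532≤4160, commute 44≤44).
Opt2: dominated by Opt4 (rent 2268≤2532, commute 18≤44).
Opt3: dominated by Opt4 (rent 2268≤3716, commute 18≤36).
Opt4: dominated by Opt7 (rent 1924≤2268, commute 11≤18).
Opt5: dominated by Opt4 (rent 2268≤3283, commute 18≤40).
Opt6: not dominated.
Opt7: not dominated (best commute).
Opt8: not dominated (best rent).
Opt9: dominated by Opt4 (rent 2268≤4018, commute 18≤30).
Opt10: dominated by Opt3 (rent 3716≤4050, commute 36≤36).
Opt11: dominated by Opt2 (rent 2532≤3177, commute 44≤60).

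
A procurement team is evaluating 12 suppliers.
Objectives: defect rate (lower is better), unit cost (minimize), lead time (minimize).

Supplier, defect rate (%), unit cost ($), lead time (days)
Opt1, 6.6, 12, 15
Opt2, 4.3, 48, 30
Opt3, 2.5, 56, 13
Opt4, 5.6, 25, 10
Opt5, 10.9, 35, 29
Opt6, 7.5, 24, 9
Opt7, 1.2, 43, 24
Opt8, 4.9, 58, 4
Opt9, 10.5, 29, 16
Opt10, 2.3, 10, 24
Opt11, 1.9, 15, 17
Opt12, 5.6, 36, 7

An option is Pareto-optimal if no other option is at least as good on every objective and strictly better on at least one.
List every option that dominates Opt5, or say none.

Opt1: defect rate 6.6≤10.9, unit cost 12≤35, lead time 15≤29 — dominates Opt5.
Opt4: defect rate 5.6≤10.9, unit cost 25≤35, lead time 10≤29 — dominates Opt5.
Opt6: defect rate 7.5≤10.9, unit cost 24≤35, lead time 9≤29 — dominates Opt5.
Opt9: defect rate 10.5≤10.9, unit cost 29≤35, lead time 16≤29 — dominates Opt5.
Opt10: defect rate 2.3≤10.9, unit cost 10≤35, lead time 24≤29 — dominates Opt5.
Opt11: defect rate 1.9≤10.9, unit cost 15≤35, lead time 17≤29 — dominates Opt5.
Others (Opt2, Opt3, Opt7, Opt8, Opt12) are each worse than Opt5 on at least one objective.

Opt1, Opt4, Opt6, Opt9, Opt10, Opt11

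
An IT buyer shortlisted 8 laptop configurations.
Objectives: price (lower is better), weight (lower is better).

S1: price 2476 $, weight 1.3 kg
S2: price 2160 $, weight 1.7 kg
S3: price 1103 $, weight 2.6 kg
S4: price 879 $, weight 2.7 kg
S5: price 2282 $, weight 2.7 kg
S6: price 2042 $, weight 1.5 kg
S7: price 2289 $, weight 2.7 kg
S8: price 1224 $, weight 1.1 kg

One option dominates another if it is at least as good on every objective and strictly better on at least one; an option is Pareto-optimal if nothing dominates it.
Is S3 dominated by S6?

S6 vs S3: S6 is worse on price (2042 vs 1103), so it does not dominate S3.

No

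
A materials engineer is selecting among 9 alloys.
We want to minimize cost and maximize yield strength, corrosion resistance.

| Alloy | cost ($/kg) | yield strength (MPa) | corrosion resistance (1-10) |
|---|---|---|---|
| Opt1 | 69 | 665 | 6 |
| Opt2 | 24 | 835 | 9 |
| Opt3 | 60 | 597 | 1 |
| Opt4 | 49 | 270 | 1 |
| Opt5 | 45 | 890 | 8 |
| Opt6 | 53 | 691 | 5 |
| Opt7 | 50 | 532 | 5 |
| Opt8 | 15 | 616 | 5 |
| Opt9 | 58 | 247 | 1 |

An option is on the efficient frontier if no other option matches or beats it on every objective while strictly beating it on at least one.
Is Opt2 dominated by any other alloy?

No

Opt1: worse on cost (69 vs 24).
Opt3: worse on cost (60 vs 24).
Opt4: worse on cost (49 vs 24).
Opt5: worse on cost (45 vs 24).
Opt6: worse on cost (53 vs 24).
Opt7: worse on cost (50 vs 24).
Opt8: worse on yield strength (616 vs 835).
Opt9: worse on cost (58 vs 24).
No option is at least as good as Opt2 on every objective and strictly better on one.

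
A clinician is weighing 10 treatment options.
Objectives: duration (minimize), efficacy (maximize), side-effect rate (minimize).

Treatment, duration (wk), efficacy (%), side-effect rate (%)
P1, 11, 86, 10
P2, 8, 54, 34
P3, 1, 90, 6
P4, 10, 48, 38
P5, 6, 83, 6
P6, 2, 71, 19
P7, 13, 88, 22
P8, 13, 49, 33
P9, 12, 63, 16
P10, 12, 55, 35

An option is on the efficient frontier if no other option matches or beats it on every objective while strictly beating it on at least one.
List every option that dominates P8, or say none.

P1, P3, P5, P6, P7, P9

P1: duration 11≤13, efficacy 86≥49, side-effect rate 10≤33 — dominates P8.
P3: duration 1≤13, efficacy 90≥49, side-effect rate 6≤33 — dominates P8.
P5: duration 6≤13, efficacy 83≥49, side-effect rate 6≤33 — dominates P8.
P6: duration 2≤13, efficacy 71≥49, side-effect rate 19≤33 — dominates P8.
P7: duration 13≤13, efficacy 88≥49, side-effect rate 22≤33 — dominates P8.
P9: duration 12≤13, efficacy 63≥49, side-effect rate 16≤33 — dominates P8.
Others (P2, P4, P10) are each worse than P8 on at least one objective.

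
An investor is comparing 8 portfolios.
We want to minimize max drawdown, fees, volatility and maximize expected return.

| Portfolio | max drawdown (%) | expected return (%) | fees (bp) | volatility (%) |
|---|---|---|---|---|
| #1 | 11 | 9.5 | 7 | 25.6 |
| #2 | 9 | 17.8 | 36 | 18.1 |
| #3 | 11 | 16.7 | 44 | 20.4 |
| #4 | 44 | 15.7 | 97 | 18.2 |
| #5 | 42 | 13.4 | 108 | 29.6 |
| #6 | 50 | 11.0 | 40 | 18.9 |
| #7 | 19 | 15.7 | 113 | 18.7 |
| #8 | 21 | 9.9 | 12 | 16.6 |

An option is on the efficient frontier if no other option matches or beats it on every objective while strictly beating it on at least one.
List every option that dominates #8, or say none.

#1: worse on expected return (9.5 vs 9.9).
#2: worse on fees (36 vs 12).
#3: worse on fees (44 vs 12).
#4: worse on max drawdown (44 vs 21).
#5: worse on max drawdown (42 vs 21).
#6: worse on max drawdown (50 vs 21).
#7: worse on fees (113 vs 12).
No option dominates #8.

none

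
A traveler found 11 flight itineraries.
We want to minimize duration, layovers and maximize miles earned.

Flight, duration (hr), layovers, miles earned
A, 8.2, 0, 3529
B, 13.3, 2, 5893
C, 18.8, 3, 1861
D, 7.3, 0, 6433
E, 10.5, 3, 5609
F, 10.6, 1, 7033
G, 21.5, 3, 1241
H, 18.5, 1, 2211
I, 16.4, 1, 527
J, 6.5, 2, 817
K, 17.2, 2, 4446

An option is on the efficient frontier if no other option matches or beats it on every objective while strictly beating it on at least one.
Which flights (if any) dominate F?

none

A: worse on miles earned (3529 vs 7033).
B: worse on duration (13.3 vs 10.6).
C: worse on duration (18.8 vs 10.6).
D: worse on miles earned (6433 vs 7033).
E: worse on layovers (3 vs 1).
G: worse on duration (21.5 vs 10.6).
H: worse on duration (18.5 vs 10.6).
I: worse on duration (16.4 vs 10.6).
J: worse on layovers (2 vs 1).
K: worse on duration (17.2 vs 10.6).
No option dominates F.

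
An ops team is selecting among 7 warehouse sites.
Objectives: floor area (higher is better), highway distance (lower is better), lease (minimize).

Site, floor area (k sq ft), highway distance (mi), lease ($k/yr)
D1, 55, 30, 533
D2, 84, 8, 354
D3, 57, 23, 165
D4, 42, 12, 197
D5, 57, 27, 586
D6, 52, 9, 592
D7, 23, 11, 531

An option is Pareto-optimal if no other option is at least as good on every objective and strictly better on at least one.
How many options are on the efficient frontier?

3

D1: dominated by D2 (floor area 84≥55, highway distance 8≤30, lease 354≤533).
D2: not dominated (best floor area).
D3: not dominated (best lease).
D4: not dominated.
D5: dominated by D2 (floor area 84≥57, highway distance 8≤27, lease 354≤586).
D6: dominated by D2 (floor area 84≥52, highway distance 8≤9, lease 354≤592).
D7: dominated by D2 (floor area 84≥23, highway distance 8≤11, lease 354≤531).
Pareto-optimal: D2, D3, D4 → 3.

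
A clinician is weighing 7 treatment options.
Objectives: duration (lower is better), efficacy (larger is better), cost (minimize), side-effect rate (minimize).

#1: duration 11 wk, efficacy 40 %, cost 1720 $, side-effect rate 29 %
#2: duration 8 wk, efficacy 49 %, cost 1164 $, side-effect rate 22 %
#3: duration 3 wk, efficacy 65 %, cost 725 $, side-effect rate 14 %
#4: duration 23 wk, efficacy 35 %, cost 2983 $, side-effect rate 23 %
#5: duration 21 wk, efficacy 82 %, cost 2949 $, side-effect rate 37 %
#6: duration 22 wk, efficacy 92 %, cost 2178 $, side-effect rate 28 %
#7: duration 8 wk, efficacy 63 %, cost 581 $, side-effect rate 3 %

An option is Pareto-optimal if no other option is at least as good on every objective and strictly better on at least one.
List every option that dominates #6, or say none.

none

#1: worse on efficacy (40 vs 92).
#2: worse on efficacy (49 vs 92).
#3: worse on efficacy (65 vs 92).
#4: worse on duration (23 vs 22).
#5: worse on efficacy (82 vs 92).
#7: worse on efficacy (63 vs 92).
No option dominates #6.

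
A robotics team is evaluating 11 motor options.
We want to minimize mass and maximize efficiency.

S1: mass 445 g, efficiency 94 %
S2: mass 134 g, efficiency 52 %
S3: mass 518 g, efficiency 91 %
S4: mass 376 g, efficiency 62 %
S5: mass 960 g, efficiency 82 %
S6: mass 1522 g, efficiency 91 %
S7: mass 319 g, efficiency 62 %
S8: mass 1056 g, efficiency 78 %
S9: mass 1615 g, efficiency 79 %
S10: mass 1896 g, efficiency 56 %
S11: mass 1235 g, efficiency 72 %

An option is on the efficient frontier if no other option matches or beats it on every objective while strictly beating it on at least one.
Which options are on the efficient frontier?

S1, S2, S7

S1: not dominated (best efficiency).
S2: not dominated (best mass).
S3: dominated by S1 (mass 445≤518, efficiency 94≥91).
S4: dominated by S7 (mass 319≤376, efficiency 62≥62).
S5: dominated by S1 (mass 445≤960, efficiency 94≥82).
S6: dominated by S1 (mass 445≤1522, efficiency 94≥91).
S7: not dominated.
S8: dominated by S1 (mass 445≤1056, efficiency 94≥78).
S9: dominated by S1 (mass 445≤1615, efficiency 94≥79).
S10: dominated by S1 (mass 445≤1896, efficiency 94≥56).
S11: dominated by S1 (mass 445≤1235, efficiency 94≥72).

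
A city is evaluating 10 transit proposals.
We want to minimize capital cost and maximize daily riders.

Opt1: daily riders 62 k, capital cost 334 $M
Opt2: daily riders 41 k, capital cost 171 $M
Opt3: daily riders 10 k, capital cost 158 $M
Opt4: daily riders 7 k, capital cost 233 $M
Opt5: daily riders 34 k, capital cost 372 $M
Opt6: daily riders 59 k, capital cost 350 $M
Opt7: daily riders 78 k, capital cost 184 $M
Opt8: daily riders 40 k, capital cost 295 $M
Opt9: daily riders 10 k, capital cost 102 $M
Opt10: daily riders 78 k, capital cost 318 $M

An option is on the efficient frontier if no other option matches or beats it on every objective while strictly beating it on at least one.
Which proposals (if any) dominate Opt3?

Opt9

Opt9: daily riders 10≥10, capital cost 102≤158 — dominates Opt3.
Others (Opt1, Opt2, Opt4, Opt5, Opt6, Opt7, Opt8, Opt10) are each worse than Opt3 on at least one objective.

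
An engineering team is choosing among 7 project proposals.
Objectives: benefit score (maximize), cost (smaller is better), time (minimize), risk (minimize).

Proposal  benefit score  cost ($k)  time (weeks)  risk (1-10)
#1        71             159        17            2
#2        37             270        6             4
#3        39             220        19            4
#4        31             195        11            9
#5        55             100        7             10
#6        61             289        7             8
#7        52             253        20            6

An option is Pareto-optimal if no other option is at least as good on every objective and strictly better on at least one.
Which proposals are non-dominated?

#1: not dominated (best benefit score).
#2: not dominated (best time).
#3: dominated by #1 (benefit score 71≥39, cost 159≤220, time 17≤19, risk 2≤4).
#4: not dominated.
#5: not dominated (best cost).
#6: not dominated.
#7: dominated by #1 (benefit score 71≥52, cost 159≤253, time 17≤20, risk 2≤6).

#1, #2, #4, #5, #6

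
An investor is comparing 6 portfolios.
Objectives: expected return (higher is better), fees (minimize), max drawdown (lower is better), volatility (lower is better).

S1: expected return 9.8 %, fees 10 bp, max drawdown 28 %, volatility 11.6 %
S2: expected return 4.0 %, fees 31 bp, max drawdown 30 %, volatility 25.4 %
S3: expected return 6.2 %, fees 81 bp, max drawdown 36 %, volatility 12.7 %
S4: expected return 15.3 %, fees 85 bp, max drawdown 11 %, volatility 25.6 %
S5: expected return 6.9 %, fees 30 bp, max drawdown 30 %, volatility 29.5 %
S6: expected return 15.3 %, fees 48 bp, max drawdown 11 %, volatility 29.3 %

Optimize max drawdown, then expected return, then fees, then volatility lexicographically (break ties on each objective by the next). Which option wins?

First minimize max drawdown: best is 11, kept {S4, S6}.
Then maximize expected return: best is 15.3, kept {S4, S6}.
Then minimize fees: best is 48, kept {S6}.

S6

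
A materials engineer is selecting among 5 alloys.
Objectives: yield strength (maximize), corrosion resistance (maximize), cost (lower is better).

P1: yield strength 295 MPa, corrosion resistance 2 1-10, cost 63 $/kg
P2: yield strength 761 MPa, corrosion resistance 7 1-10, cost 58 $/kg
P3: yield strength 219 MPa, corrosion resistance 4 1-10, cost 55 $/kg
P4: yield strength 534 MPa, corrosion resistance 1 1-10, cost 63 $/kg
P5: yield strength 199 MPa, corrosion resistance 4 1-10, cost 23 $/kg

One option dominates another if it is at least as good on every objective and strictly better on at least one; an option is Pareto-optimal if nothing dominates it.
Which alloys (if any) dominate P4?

P2

P2: yield strength 761≥534, corrosion resistance 7≥1, cost 58≤63 — dominates P4.
Others (P1, P3, P5) are each worse than P4 on at least one objective.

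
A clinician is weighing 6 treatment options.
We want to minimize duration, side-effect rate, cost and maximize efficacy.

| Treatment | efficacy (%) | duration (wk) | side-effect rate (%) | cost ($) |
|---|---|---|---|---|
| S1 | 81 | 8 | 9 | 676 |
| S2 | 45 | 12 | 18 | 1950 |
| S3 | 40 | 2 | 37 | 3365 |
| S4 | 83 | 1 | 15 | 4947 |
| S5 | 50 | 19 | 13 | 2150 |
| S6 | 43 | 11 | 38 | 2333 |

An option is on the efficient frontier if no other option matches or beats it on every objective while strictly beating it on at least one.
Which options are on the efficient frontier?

S1, S3, S4

S1: not dominated (best side-effect rate).
S2: dominated by S1 (efficacy 81≥45, duration 8≤12, side-effect rate 9≤18, cost 676≤1950).
S3: not dominated.
S4: not dominated (best efficacy).
S5: dominated by S1 (efficacy 81≥50, duration 8≤19, side-effect rate 9≤13, cost 676≤2150).
S6: dominated by S1 (efficacy 81≥43, duration 8≤11, side-effect rate 9≤38, cost 676≤2333).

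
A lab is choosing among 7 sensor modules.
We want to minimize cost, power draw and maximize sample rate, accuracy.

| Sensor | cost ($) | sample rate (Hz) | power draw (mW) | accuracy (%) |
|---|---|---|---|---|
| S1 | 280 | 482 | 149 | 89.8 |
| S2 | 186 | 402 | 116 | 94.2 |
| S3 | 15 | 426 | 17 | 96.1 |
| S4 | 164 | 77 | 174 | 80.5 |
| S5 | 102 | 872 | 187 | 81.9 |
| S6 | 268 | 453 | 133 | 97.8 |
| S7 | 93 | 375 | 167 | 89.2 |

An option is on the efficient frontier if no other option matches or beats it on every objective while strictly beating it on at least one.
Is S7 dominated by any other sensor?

S3 vs S7: cost 15≤93, sample rate 426≥375, power draw 17≤167, accuracy 96.1≥89.2 — S3 is at least as good on every objective and strictly better on at least one, so S3 dominates S7.

Yes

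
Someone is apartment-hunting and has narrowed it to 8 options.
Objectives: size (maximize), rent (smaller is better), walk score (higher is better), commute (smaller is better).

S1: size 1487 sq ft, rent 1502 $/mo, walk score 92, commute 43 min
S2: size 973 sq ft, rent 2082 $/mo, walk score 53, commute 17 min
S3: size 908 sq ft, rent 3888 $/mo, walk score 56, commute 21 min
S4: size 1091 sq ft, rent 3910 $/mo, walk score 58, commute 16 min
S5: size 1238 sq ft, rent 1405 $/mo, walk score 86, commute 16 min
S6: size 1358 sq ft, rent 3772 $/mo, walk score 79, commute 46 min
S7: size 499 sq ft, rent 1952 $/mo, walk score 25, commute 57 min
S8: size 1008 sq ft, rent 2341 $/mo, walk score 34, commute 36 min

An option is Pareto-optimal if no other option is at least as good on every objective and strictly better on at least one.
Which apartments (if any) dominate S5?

none

S1: worse on rent (1502 vs 1405).
S2: worse on size (973 vs 1238).
S3: worse on size (908 vs 1238).
S4: worse on size (1091 vs 1238).
S6: worse on rent (3772 vs 1405).
S7: worse on size (499 vs 1238).
S8: worse on size (1008 vs 1238).
No option dominates S5.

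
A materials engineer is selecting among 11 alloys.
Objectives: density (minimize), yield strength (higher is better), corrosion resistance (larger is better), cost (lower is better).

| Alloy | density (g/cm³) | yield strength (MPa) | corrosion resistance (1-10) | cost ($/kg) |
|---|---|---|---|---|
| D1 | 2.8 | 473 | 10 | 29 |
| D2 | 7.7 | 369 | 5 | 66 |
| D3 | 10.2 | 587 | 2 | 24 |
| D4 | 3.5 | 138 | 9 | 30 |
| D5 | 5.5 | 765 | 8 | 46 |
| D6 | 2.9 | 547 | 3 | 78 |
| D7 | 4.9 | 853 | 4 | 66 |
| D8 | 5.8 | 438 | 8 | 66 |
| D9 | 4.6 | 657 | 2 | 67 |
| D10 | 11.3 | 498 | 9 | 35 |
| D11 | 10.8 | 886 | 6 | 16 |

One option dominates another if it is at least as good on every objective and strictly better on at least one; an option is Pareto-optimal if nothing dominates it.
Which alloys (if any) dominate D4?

D1

D1: density 2.8≤3.5, yield strength 473≥138, corrosion resistance 10≥9, cost 29≤30 — dominates D4.
Others (D2, D3, D5, D6, D7, D8, D9, D10, D11) are each worse than D4 on at least one objective.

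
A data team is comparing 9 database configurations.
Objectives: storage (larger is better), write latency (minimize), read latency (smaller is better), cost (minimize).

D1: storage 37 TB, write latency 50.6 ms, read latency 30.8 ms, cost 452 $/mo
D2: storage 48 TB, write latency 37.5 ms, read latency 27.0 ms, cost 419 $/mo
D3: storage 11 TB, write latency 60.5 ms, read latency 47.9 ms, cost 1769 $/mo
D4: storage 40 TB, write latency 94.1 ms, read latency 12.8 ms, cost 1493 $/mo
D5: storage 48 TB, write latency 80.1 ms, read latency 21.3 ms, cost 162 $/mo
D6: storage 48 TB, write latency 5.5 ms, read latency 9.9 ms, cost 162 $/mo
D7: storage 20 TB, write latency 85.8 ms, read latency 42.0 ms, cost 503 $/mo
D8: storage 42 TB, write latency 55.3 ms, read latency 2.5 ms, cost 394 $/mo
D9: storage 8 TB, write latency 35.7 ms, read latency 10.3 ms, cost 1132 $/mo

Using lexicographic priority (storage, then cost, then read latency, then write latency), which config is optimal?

D6

First maximize storage: best is 48, kept {D2, D5, D6}.
Then minimize cost: best is 162, kept {D5, D6}.
Then minimize read latency: best is 9.9, kept {D6}.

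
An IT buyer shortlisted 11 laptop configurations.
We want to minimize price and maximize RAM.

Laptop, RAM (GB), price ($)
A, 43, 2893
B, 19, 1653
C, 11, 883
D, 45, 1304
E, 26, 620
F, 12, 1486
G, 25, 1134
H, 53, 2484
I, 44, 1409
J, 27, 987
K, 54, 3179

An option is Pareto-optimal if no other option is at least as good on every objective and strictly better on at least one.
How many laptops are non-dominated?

5

A: dominated by D (RAM 45≥43, price 1304≤2893).
B: dominated by D (RAM 45≥19, price 1304≤1653).
C: dominated by E (RAM 26≥11, price 620≤883).
D: not dominated.
E: not dominated (best price).
F: dominated by D (RAM 45≥12, price 1304≤1486).
G: dominated by E (RAM 26≥25, price 620≤1134).
H: not dominated.
I: dominated by D (RAM 45≥44, price 1304≤1409).
J: not dominated.
K: not dominated (best RAM).
Pareto-optimal: D, E, H, J, K → 5.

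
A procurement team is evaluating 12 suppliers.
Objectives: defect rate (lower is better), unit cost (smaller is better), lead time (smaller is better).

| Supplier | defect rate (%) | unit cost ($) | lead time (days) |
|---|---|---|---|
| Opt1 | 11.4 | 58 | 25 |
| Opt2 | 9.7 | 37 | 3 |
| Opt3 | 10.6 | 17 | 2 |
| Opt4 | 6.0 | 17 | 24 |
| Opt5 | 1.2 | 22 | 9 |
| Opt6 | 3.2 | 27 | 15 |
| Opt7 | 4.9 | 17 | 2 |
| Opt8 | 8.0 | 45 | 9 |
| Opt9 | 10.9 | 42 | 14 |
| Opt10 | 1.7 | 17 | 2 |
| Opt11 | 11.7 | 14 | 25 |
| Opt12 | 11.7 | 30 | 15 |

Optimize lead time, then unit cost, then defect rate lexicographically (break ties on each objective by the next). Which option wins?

Opt10

First minimize lead time: best is 2, kept {Opt3, Opt7, Opt10}.
Then minimize unit cost: best is 17, kept {Opt3, Opt7, Opt10}.
Then minimize defect rate: best is 1.7, kept {Opt10}.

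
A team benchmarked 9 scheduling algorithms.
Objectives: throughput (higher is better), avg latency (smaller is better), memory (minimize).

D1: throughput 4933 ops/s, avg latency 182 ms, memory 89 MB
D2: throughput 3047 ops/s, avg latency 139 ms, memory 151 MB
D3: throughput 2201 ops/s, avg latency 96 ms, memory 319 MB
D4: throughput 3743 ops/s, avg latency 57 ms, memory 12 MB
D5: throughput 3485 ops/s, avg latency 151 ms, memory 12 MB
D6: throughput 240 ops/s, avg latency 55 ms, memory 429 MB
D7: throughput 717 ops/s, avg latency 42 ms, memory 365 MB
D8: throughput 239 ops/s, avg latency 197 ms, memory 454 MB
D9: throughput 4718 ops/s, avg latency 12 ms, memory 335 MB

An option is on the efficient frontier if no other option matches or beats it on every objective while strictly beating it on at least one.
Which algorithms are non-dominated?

D1: not dominated (best throughput).
D2: dominated by D4 (throughput 3743≥3047, avg latency 57≤139, memory 12≤151).
D3: dominated by D4 (throughput 3743≥2201, avg latency 57≤96, memory 12≤319).
D4: not dominated.
D5: dominated by D4 (throughput 3743≥3485, avg latency 57≤151, memory 12≤12).
D6: dominated by D7 (throughput 717≥240, avg latency 42≤55, memory 365≤429).
D7: dominated by D9 (throughput 4718≥717, avg latency 12≤42, memory 335≤365).
D8: dominated by D1 (throughput 4933≥239, avg latency 182≤197, memory 89≤454).
D9: not dominated (best avg latency).

D1, D4, D9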